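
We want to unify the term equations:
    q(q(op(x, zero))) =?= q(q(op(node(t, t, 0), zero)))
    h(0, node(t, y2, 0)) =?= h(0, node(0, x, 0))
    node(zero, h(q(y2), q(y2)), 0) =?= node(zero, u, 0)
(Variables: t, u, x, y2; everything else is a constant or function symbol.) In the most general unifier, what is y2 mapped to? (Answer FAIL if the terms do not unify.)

node(0, 0, 0)

Decompose q/1: q(op(x, zero)) =?= q(op(node(t, t, 0), zero)).
Decompose q/1: op(x, zero) =?= op(node(t, t, 0), zero).
Decompose op/2: x =?= node(t, t, 0),  zero =?= zero.
Bind x := node(t, t, 0); substituting into the one remaining equation that mentions x gives: h(0, node(t, y2, 0)) =?= h(0, node(0, node(t, t, 0), 0)).
Delete trivial equation zero =?= zero.
Decompose h/2: 0 =?= 0,  node(t, y2, 0) =?= node(0, node(t, t, 0), 0).
Delete trivial equation 0 =?= 0.
Decompose node/3: t =?= 0,  y2 =?= node(t, t, 0),  0 =?= 0.
Bind t := 0; substituting into the one remaining equation that mentions t gives: y2 =?= node(0, 0, 0). Substituting into the earlier binding gives x := node(0, 0, 0).
Bind y2 := node(0, 0, 0); substituting into the one remaining equation that mentions y2 gives: node(zero, h(q(node(0, 0, 0)), q(node(0, 0, 0))), 0) =?= node(zero, u, 0).
Delete trivial equation 0 =?= 0.
Decompose node/3: zero =?= zero,  h(q(node(0, 0, 0)), q(node(0, 0, 0))) =?= u,  0 =?= 0.
Delete trivial equation zero =?= zero.
Bind u := h(q(node(0, 0, 0)), q(node(0, 0, 0))); no other remaining equation mentions u.
Delete trivial equation 0 =?= 0.
MGU = { x := node(0, 0, 0), t := 0, y2 := node(0, 0, 0), u := h(q(node(0, 0, 0)), q(node(0, 0, 0))) }, so y2 := node(0, 0, 0).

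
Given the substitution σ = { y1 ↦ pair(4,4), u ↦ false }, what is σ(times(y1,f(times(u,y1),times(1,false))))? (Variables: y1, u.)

Replace each occurrence of y1 with pair(4,4).
Replace each occurrence of u with false.
Result: times(pair(4,4),f(times(false,pair(4,4)),times(1,false))).

times(pair(4,4),f(times(false,pair(4,4)),times(1,false)))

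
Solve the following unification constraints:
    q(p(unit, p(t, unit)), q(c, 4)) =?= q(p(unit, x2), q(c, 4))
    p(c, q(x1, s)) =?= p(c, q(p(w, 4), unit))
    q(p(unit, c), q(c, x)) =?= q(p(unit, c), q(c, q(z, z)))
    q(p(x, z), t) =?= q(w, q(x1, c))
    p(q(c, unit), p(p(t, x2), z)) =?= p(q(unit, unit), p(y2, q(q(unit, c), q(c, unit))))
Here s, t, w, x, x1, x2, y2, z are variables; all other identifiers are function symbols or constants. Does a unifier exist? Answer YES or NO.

Decompose q/2: p(unit, p(t, unit)) =?= p(unit, x2),  q(c, 4) =?= q(c, 4).
Decompose p/2: unit =?= unit,  p(t, unit) =?= x2.
Delete trivial equation unit =?= unit.
Bind x2 := p(t, unit); substituting into the one remaining equation that mentions x2 gives: p(q(c, unit), p(p(t, p(t, unit)), z)) =?= p(q(unit, unit), p(y2, q(q(unit, c), q(c, unit)))).
Delete trivial equation q(c, 4) =?= q(c, 4).
Decompose p/2: c =?= c,  q(x1, s) =?= q(p(w, 4), unit).
Delete trivial equation c =?= c.
Decompose q/2: x1 =?= p(w, 4),  s =?= unit.
Bind x1 := p(w, 4); substituting into the one remaining equation that mentions x1 gives: q(p(x, z), t) =?= q(w, q(p(w, 4), c)).
Bind s := unit; no other remaining equation mentions s.
Decompose q/2: p(unit, c) =?= p(unit, c),  q(c, x) =?= q(c, q(z, z)).
Delete trivial equation p(unit, c) =?= p(unit, c).
Decompose q/2: c =?= c,  x =?= q(z, z).
Delete trivial equation c =?= c.
Bind x := q(z, z); substituting into the one remaining equation that mentions x gives: q(p(q(z, z), z), t) =?= q(w, q(p(w, 4), c)).
Decompose q/2: p(q(z, z), z) =?= w,  t =?= q(p(w, 4), c).
Bind w := p(q(z, z), z); substituting into the one remaining equation that mentions w gives: t =?= q(p(p(q(z, z), z), 4), c). Substituting into the earlier binding gives x1 := p(p(q(z, z), z), 4).
Bind t := q(p(p(q(z, z), z), 4), c); substituting into the remaining equation gives: p(q(c, unit), p(p(q(p(p(q(z, z), z), 4), c), p(q(p(p(q(z, z), z), 4), c), unit)), z)) =?= p(q(unit, unit), p(y2, q(q(unit, c), q(c, unit)))). Substituting into the earlier binding gives x2 := p(q(p(p(q(z, z), z), 4), c), unit).
Decompose p/2: q(c, unit) =?= q(unit, unit),  p(p(q(p(p(q(z, z), z), 4), c), p(q(p(p(q(z, z), z), 4), c), unit)), z) =?= p(y2, q(q(unit, c), q(c, unit))).
Decompose q/2: c =?= unit,  unit =?= unit.
Clash: constants c and unit differ; no unifier exists.

NO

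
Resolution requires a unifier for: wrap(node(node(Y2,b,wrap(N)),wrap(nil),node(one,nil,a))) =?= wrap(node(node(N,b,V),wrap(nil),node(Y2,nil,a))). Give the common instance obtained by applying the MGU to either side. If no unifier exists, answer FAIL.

Decompose wrap/1: node(node(Y2,b,wrap(N)),wrap(nil),node(one,nil,a)) =?= node(node(N,b,V),wrap(nil),node(Y2,nil,a)).
Decompose node/3: node(Y2,b,wrap(N)) =?= node(N,b,V),  wrap(nil) =?= wrap(nil),  node(one,nil,a) =?= node(Y2,nil,a).
Decompose node/3: Y2 =?= N,  b =?= b,  wrap(N) =?= V.
Bind Y2 := N; substituting into the one remaining equation that mentions Y2 gives: node(one,nil,a) =?= node(N,nil,a).
Delete trivial equation b =?= b.
Bind V := wrap(N); no other remaining equation mentions V.
Delete trivial equation wrap(nil) =?= wrap(nil).
Decompose node/3: one =?= N,  nil =?= nil,  a =?= a.
Bind N := one; no other remaining equation mentions N. Substituting into the earlier bindings gives Y2 := one, V := wrap(one).
Delete trivial equation nil =?= nil.
Delete trivial equation a =?= a.
Applying the MGU to either side gives wrap(node(node(one,b,wrap(one)),wrap(nil),node(one,nil,a))).

wrap(node(node(one,b,wrap(one)),wrap(nil),node(one,nil,a)))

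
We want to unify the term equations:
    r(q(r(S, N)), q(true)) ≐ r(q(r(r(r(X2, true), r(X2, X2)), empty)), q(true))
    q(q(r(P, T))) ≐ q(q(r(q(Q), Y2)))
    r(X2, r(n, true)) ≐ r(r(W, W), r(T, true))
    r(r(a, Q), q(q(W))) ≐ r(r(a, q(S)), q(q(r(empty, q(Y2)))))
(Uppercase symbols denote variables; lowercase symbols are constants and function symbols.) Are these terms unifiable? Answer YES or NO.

YES

Decompose r/2: q(r(S, N)) ≐ q(r(r(r(X2, true), r(X2, X2)), empty)),  q(true) ≐ q(true).
Decompose q/1: r(S, N) ≐ r(r(r(X2, true), r(X2, X2)), empty).
Decompose r/2: S ≐ r(r(X2, true), r(X2, X2)),  N ≐ empty.
Bind S := r(r(X2, true), r(X2, X2)); substituting into the one remaining equation that mentions S gives: r(r(a, Q), q(q(W))) ≐ r(r(a, q(r(r(X2, true), r(X2, X2)))), q(q(r(empty, q(Y2))))).
Bind N := empty; no other remaining equation mentions N.
Delete trivial equation q(true) ≐ q(true).
Decompose q/1: q(r(P, T)) ≐ q(r(q(Q), Y2)).
Decompose q/1: r(P, T) ≐ r(q(Q), Y2).
Decompose r/2: P ≐ q(Q),  T ≐ Y2.
Bind P := q(Q); no other remaining equation mentions P.
Bind T := Y2; substituting into the one remaining equation that mentions T gives: r(X2, r(n, true)) ≐ r(r(W, W), r(Y2, true)).
Decompose r/2: X2 ≐ r(W, W),  r(n, true) ≐ r(Y2, true).
Bind X2 := r(W, W); substituting into the one remaining equation that mentions X2 gives: r(r(a, Q), q(q(W))) ≐ r(r(a, q(r(r(r(W, W), true), r(r(W, W), r(W, W))))), q(q(r(empty, q(Y2))))). Substituting into the earlier binding gives S := r(r(r(W, W), true), r(r(W, W), r(W, W))).
Decompose r/2: n ≐ Y2,  true ≐ true.
Bind Y2 := n; substituting into the one remaining equation that mentions Y2 gives: r(r(a, Q), q(q(W))) ≐ r(r(a, q(r(r(r(W, W), true), r(r(W, W), r(W, W))))), q(q(r(empty, q(n))))). Substituting into the earlier binding gives T := n.
Delete trivial equation true ≐ true.
Decompose r/2: r(a, Q) ≐ r(a, q(r(r(r(W, W), true), r(r(W, W), r(W, W))))),  q(q(W)) ≐ q(q(r(empty, q(n)))).
Decompose r/2: a ≐ a,  Q ≐ q(r(r(r(W, W), true), r(r(W, W), r(W, W)))).
Delete trivial equation a ≐ a.
Bind Q := q(r(r(r(W, W), true), r(r(W, W), r(W, W)))); no other remaining equation mentions Q. Substituting into the earlier binding gives P := q(q(r(r(r(W, W), true), r(r(W, W), r(W, W))))).
Decompose q/1: q(W) ≐ q(r(empty, q(n))).
Decompose q/1: W ≐ r(empty, q(n)).
Bind W := r(empty, q(n)). Substituting into the earlier bindings gives S := r(r(r(r(empty, q(n)), r(empty, q(n))), true), r(r(r(empty, q(n)), r(empty, q(n))), r(r(empty, q(n)), r(empty, q(n))))), P := q(q(r(r(r(r(empty, q(n)), r(empty, q(n))), true), r(r(r(empty, q(n)), r(empty, q(n))), r(r(empty, q(n)), r(empty, q(n))))))), X2 := r(r(empty, q(n)), r(empty, q(n))), Q := q(r(r(r(r(empty, q(n)), r(empty, q(n))), true), r(r(r(empty, q(n)), r(empty, q(n))), r(r(empty, q(n)), r(empty, q(n)))))).
No equations remain and no clash or occurs-check failure arose, so a unifier exists.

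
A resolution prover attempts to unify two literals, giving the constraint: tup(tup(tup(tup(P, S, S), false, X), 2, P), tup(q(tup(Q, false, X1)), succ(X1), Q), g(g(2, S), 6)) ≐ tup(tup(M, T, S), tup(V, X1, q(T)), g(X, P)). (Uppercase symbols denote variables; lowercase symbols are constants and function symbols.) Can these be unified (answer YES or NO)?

NO

Decompose tup/3: tup(tup(tup(P, S, S), false, X), 2, P) ≐ tup(M, T, S),  tup(q(tup(Q, false, X1)), succ(X1), Q) ≐ tup(V, X1, q(T)),  g(g(2, S), 6) ≐ g(X, P).
Decompose tup/3: tup(tup(P, S, S), false, X) ≐ M,  2 ≐ T,  P ≐ S.
Bind M := tup(tup(P, S, S), false, X); no other remaining equation mentions M.
Bind T := 2; substituting into the one remaining equation that mentions T gives: tup(q(tup(Q, false, X1)), succ(X1), Q) ≐ tup(V, X1, q(2)).
Bind P := S; substituting into the one remaining equation that mentions P gives: g(g(2, S), 6) ≐ g(X, S). Substituting into the earlier binding gives M := tup(tup(S, S, S), false, X).
Decompose tup/3: q(tup(Q, false, X1)) ≐ V,  succ(X1) ≐ X1,  Q ≐ q(2).
Bind V := q(tup(Q, false, X1)); no other remaining equation mentions V.
Occurs check fails: X1 occurs in succ(X1); the equation X1 ≐ succ(X1) has no finite solution.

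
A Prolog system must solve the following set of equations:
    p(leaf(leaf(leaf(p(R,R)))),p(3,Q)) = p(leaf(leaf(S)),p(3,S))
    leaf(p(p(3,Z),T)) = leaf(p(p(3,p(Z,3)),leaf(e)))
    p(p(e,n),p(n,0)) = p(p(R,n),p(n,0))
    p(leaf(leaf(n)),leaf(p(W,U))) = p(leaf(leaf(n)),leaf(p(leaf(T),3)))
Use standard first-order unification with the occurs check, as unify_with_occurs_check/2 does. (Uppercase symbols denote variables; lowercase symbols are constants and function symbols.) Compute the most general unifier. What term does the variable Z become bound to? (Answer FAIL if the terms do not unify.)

FAIL

Decompose p/2: leaf(leaf(leaf(p(R,R)))) = leaf(leaf(S)),  p(3,Q) = p(3,S).
Decompose leaf/1: leaf(leaf(p(R,R))) = leaf(S).
Decompose leaf/1: leaf(p(R,R)) = S.
Bind S := leaf(p(R,R)); substituting into the one remaining equation that mentions S gives: p(3,Q) = p(3,leaf(p(R,R))).
Decompose p/2: 3 = 3,  Q = leaf(p(R,R)).
Delete trivial equation 3 = 3.
Bind Q := leaf(p(R,R)); no other remaining equation mentions Q.
Decompose leaf/1: p(p(3,Z),T) = p(p(3,p(Z,3)),leaf(e)).
Decompose p/2: p(3,Z) = p(3,p(Z,3)),  T = leaf(e).
Decompose p/2: 3 = 3,  Z = p(Z,3).
Delete trivial equation 3 = 3.
Occurs check fails: Z occurs in p(Z,3); the equation Z = p(Z,3) has no finite solution.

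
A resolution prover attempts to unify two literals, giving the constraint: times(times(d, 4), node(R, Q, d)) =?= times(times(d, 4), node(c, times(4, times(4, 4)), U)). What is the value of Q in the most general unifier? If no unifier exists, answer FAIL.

times(4, times(4, 4))

Decompose times/2: times(d, 4) =?= times(d, 4),  node(R, Q, d) =?= node(c, times(4, times(4, 4)), U).
Delete trivial equation times(d, 4) =?= times(d, 4).
Decompose node/3: R =?= c,  Q =?= times(4, times(4, 4)),  d =?= U.
Bind R := c; no other remaining equation mentions R.
Bind Q := times(4, times(4, 4)); no other remaining equation mentions Q.
Bind U := d.
MGU = { R -> c, Q -> times(4, times(4, 4)), U -> d }, so Q -> times(4, times(4, 4)).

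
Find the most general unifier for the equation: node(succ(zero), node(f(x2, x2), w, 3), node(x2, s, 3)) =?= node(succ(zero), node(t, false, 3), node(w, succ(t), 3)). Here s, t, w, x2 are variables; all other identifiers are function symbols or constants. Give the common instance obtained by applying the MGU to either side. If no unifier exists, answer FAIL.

Decompose node/3: succ(zero) =?= succ(zero),  node(f(x2, x2), w, 3) =?= node(t, false, 3),  node(x2, s, 3) =?= node(w, succ(t), 3).
Delete trivial equation succ(zero) =?= succ(zero).
Decompose node/3: f(x2, x2) =?= t,  w =?= false,  3 =?= 3.
Bind t := f(x2, x2); substituting into the one remaining equation that mentions t gives: node(x2, s, 3) =?= node(w, succ(f(x2, x2)), 3).
Bind w := false; substituting into the one remaining equation that mentions w gives: node(x2, s, 3) =?= node(false, succ(f(x2, x2)), 3).
Delete trivial equation 3 =?= 3.
Decompose node/3: x2 =?= false,  s =?= succ(f(x2, x2)),  3 =?= 3.
Bind x2 := false; substituting into the one remaining equation that mentions x2 gives: s =?= succ(f(false, false)). Substituting into the earlier binding gives t := f(false, false).
Bind s := succ(f(false, false)); no other remaining equation mentions s.
Delete trivial equation 3 =?= 3.
Applying the MGU to either side gives node(succ(zero), node(f(false, false), false, 3), node(false, succ(f(false, false)), 3)).

node(succ(zero), node(f(false, false), false, 3), node(false, succ(f(false, false)), 3))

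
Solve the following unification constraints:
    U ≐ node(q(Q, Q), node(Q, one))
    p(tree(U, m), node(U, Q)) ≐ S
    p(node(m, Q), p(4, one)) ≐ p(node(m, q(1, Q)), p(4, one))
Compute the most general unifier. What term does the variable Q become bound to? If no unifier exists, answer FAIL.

FAIL

Bind U := node(q(Q, Q), node(Q, one)); substituting into the one remaining equation that mentions U gives: p(tree(node(q(Q, Q), node(Q, one)), m), node(node(q(Q, Q), node(Q, one)), Q)) ≐ S.
Bind S := p(tree(node(q(Q, Q), node(Q, one)), m), node(node(q(Q, Q), node(Q, one)), Q)); no other remaining equation mentions S.
Decompose p/2: node(m, Q) ≐ node(m, q(1, Q)),  p(4, one) ≐ p(4, one).
Decompose node/2: m ≐ m,  Q ≐ q(1, Q).
Delete trivial equation m ≐ m.
Occurs check fails: Q occurs in q(1, Q); the equation Q ≐ q(1, Q) has no finite solution.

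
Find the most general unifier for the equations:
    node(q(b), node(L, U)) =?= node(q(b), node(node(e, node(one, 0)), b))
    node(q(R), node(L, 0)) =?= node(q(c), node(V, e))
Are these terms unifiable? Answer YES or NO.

Decompose node/2: q(b) =?= q(b),  node(L, U) =?= node(node(e, node(one, 0)), b).
Delete trivial equation q(b) =?= q(b).
Decompose node/2: L =?= node(e, node(one, 0)),  U =?= b.
Bind L := node(e, node(one, 0)); substituting into the one remaining equation that mentions L gives: node(q(R), node(node(e, node(one, 0)), 0)) =?= node(q(c), node(V, e)).
Bind U := b; no other remaining equation mentions U.
Decompose node/2: q(R) =?= q(c),  node(node(e, node(one, 0)), 0) =?= node(V, e).
Decompose q/1: R =?= c.
Bind R := c; no other remaining equation mentions R.
Decompose node/2: node(e, node(one, 0)) =?= V,  0 =?= e.
Bind V := node(e, node(one, 0)); no other remaining equation mentions V.
Clash: constants 0 and e differ; no unifier exists.

NO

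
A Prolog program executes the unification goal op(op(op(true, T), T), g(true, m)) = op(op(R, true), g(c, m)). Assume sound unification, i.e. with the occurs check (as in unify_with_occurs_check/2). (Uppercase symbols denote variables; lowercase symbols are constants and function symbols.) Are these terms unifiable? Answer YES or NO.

Decompose op/2: op(op(true, T), T) = op(R, true),  g(true, m) = g(c, m).
Decompose op/2: op(true, T) = R,  T = true.
Bind R := op(true, T); no other remaining equation mentions R.
Bind T := true; no other remaining equation mentions T. Substituting into the earlier binding gives R := op(true, true).
Decompose g/2: true = c,  m = m.
Clash: constants true and c differ; no unifier exists.

NO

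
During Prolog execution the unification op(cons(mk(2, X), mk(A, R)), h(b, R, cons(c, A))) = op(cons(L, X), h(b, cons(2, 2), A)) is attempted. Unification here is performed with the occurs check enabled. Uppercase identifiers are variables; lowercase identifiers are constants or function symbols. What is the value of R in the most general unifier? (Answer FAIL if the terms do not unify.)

Decompose op/2: cons(mk(2, X), mk(A, R)) = cons(L, X),  h(b, R, cons(c, A)) = h(b, cons(2, 2), A).
Decompose cons/2: mk(2, X) = L,  mk(A, R) = X.
Bind L := mk(2, X); no other remaining equation mentions L.
Bind X := mk(A, R); no other remaining equation mentions X. Substituting into the earlier binding gives L := mk(2, mk(A, R)).
Decompose h/3: b = b,  R = cons(2, 2),  cons(c, A) = A.
Delete trivial equation b = b.
Bind R := cons(2, 2); no other remaining equation mentions R. Substituting into the earlier bindings gives L := mk(2, mk(A, cons(2, 2))), X := mk(A, cons(2, 2)).
Occurs check fails: A occurs in cons(c, A); the equation A = cons(c, A) has no finite solution.

FAIL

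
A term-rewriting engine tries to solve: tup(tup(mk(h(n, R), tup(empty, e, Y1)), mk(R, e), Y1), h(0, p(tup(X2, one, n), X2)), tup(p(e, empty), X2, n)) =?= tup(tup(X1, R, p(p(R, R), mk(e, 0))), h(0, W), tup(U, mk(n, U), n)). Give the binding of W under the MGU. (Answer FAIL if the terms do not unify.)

Decompose tup/3: tup(mk(h(n, R), tup(empty, e, Y1)), mk(R, e), Y1) =?= tup(X1, R, p(p(R, R), mk(e, 0))),  h(0, p(tup(X2, one, n), X2)) =?= h(0, W),  tup(p(e, empty), X2, n) =?= tup(U, mk(n, U), n).
Decompose tup/3: mk(h(n, R), tup(empty, e, Y1)) =?= X1,  mk(R, e) =?= R,  Y1 =?= p(p(R, R), mk(e, 0)).
Bind X1 := mk(h(n, R), tup(empty, e, Y1)); no other remaining equation mentions X1.
Occurs check fails: R occurs in mk(R, e); the equation R =?= mk(R, e) has no finite solution.

FAIL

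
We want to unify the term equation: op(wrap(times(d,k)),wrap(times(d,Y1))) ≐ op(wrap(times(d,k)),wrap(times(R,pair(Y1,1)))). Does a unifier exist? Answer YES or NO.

Decompose op/2: wrap(times(d,k)) ≐ wrap(times(d,k)),  wrap(times(d,Y1)) ≐ wrap(times(R,pair(Y1,1))).
Delete trivial equation wrap(times(d,k)) ≐ wrap(times(d,k)).
Decompose wrap/1: times(d,Y1) ≐ times(R,pair(Y1,1)).
Decompose times/2: d ≐ R,  Y1 ≐ pair(Y1,1).
Bind R := d; no other remaining equation mentions R.
Occurs check fails: Y1 occurs in pair(Y1,1); the equation Y1 ≐ pair(Y1,1) has no finite solution.

NO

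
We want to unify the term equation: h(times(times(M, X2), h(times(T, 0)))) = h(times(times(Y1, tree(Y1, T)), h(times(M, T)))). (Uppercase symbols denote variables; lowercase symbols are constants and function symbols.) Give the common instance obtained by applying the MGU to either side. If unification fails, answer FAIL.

h(times(times(0, tree(0, 0)), h(times(0, 0))))

Decompose h/1: times(times(M, X2), h(times(T, 0))) = times(times(Y1, tree(Y1, T)), h(times(M, T))).
Decompose times/2: times(M, X2) = times(Y1, tree(Y1, T)),  h(times(T, 0)) = h(times(M, T)).
Decompose times/2: M = Y1,  X2 = tree(Y1, T).
Bind M := Y1; substituting into the one remaining equation that mentions M gives: h(times(T, 0)) = h(times(Y1, T)).
Bind X2 := tree(Y1, T); no other remaining equation mentions X2.
Decompose h/1: times(T, 0) = times(Y1, T).
Decompose times/2: T = Y1,  0 = T.
Bind T := Y1; substituting into the remaining equation gives: 0 = Y1. Substituting into the earlier binding gives X2 := tree(Y1, Y1).
Bind Y1 := 0. Substituting into the earlier bindings gives M := 0, X2 := tree(0, 0), T := 0.
Applying the MGU to either side gives h(times(times(0, tree(0, 0)), h(times(0, 0)))).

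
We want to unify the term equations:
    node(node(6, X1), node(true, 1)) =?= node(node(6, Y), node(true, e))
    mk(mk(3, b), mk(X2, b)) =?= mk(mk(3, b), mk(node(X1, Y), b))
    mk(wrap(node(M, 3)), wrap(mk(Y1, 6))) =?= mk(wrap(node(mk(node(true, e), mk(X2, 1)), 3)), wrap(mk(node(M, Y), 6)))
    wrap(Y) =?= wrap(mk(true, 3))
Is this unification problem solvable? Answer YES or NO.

Decompose node/2: node(6, X1) =?= node(6, Y),  node(true, 1) =?= node(true, e).
Decompose node/2: 6 =?= 6,  X1 =?= Y.
Delete trivial equation 6 =?= 6.
Bind X1 := Y; substituting into the one remaining equation that mentions X1 gives: mk(mk(3, b), mk(X2, b)) =?= mk(mk(3, b), mk(node(Y, Y), b)).
Decompose node/2: true =?= true,  1 =?= e.
Delete trivial equation true =?= true.
Clash: constants 1 and e differ; no unifier exists.

NO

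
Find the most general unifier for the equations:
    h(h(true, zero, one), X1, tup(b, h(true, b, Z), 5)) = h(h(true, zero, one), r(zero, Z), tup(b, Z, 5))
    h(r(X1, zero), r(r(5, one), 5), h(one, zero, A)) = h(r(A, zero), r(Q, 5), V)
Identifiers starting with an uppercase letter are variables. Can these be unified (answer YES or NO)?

NO

Decompose h/3: h(true, zero, one) = h(true, zero, one),  X1 = r(zero, Z),  tup(b, h(true, b, Z), 5) = tup(b, Z, 5).
Delete trivial equation h(true, zero, one) = h(true, zero, one).
Bind X1 := r(zero, Z); substituting into the one remaining equation that mentions X1 gives: h(r(r(zero, Z), zero), r(r(5, one), 5), h(one, zero, A)) = h(r(A, zero), r(Q, 5), V).
Decompose tup/3: b = b,  h(true, b, Z) = Z,  5 = 5.
Delete trivial equation b = b.
Occurs check fails: Z occurs in h(true, b, Z); the equation Z = h(true, b, Z) has no finite solution.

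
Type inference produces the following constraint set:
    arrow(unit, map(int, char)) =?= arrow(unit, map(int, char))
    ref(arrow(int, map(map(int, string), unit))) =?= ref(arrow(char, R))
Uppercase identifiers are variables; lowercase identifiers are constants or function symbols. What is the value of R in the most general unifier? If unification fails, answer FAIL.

Delete trivial equation arrow(unit, map(int, char)) =?= arrow(unit, map(int, char)).
Decompose ref/1: arrow(int, map(map(int, string), unit)) =?= arrow(char, R).
Decompose arrow/2: int =?= char,  map(map(int, string), unit) =?= R.
Clash: constants int and char differ; no unifier exists.

FAIL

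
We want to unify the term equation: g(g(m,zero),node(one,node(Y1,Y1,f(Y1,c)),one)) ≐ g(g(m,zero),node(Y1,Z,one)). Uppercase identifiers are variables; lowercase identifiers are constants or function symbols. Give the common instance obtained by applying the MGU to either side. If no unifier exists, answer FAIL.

Decompose g/2: g(m,zero) ≐ g(m,zero),  node(one,node(Y1,Y1,f(Y1,c)),one) ≐ node(Y1,Z,one).
Delete trivial equation g(m,zero) ≐ g(m,zero).
Decompose node/3: one ≐ Y1,  node(Y1,Y1,f(Y1,c)) ≐ Z,  one ≐ one.
Bind Y1 := one; substituting into the one remaining equation that mentions Y1 gives: node(one,one,f(one,c)) ≐ Z.
Bind Z := node(one,one,f(one,c)); no other remaining equation mentions Z.
Delete trivial equation one ≐ one.
Applying the MGU to either side gives g(g(m,zero),node(one,node(one,one,f(one,c)),one)).

g(g(m,zero),node(one,node(one,one,f(one,c)),one))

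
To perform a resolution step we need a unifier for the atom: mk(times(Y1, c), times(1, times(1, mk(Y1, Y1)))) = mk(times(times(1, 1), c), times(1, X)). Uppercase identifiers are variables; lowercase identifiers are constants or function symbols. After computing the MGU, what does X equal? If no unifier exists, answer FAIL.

Decompose mk/2: times(Y1, c) = times(times(1, 1), c),  times(1, times(1, mk(Y1, Y1))) = times(1, X).
Decompose times/2: Y1 = times(1, 1),  c = c.
Bind Y1 := times(1, 1); substituting into the one remaining equation that mentions Y1 gives: times(1, times(1, mk(times(1, 1), times(1, 1)))) = times(1, X).
Delete trivial equation c = c.
Decompose times/2: 1 = 1,  times(1, mk(times(1, 1), times(1, 1))) = X.
Delete trivial equation 1 = 1.
Bind X := times(1, mk(times(1, 1), times(1, 1))).
MGU = { Y1 ↦ times(1, 1), X ↦ times(1, mk(times(1, 1), times(1, 1))) }, so X ↦ times(1, mk(times(1, 1), times(1, 1))).

times(1, mk(times(1, 1), times(1, 1)))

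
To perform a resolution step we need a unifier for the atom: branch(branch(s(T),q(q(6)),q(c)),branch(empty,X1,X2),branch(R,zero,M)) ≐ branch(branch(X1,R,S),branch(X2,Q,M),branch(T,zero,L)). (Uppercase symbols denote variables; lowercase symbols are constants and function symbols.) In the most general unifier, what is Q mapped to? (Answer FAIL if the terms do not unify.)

s(q(q(6)))

Decompose branch/3: branch(s(T),q(q(6)),q(c)) ≐ branch(X1,R,S),  branch(empty,X1,X2) ≐ branch(X2,Q,M),  branch(R,zero,M) ≐ branch(T,zero,L).
Decompose branch/3: s(T) ≐ X1,  q(q(6)) ≐ R,  q(c) ≐ S.
Bind X1 := s(T); substituting into the one remaining equation that mentions X1 gives: branch(empty,s(T),X2) ≐ branch(X2,Q,M).
Bind R := q(q(6)); substituting into the one remaining equation that mentions R gives: branch(q(q(6)),zero,M) ≐ branch(T,zero,L).
Bind S := q(c); no other remaining equation mentions S.
Decompose branch/3: empty ≐ X2,  s(T) ≐ Q,  X2 ≐ M.
Bind X2 := empty; substituting into the one remaining equation that mentions X2 gives: empty ≐ M.
Bind Q := s(T); no other remaining equation mentions Q.
Bind M := empty; substituting into the remaining equation gives: branch(q(q(6)),zero,empty) ≐ branch(T,zero,L).
Decompose branch/3: q(q(6)) ≐ T,  zero ≐ zero,  empty ≐ L.
Bind T := q(q(6)); no other remaining equation mentions T. Substituting into the earlier bindings gives X1 := s(q(q(6))), Q := s(q(q(6))).
Delete trivial equation zero ≐ zero.
Bind L := empty.
MGU = { X1 -> s(q(q(6))), R -> q(q(6)), S -> q(c), X2 -> empty, Q -> s(q(q(6))), M -> empty, T -> q(q(6)), L -> empty }, so Q -> s(q(q(6))).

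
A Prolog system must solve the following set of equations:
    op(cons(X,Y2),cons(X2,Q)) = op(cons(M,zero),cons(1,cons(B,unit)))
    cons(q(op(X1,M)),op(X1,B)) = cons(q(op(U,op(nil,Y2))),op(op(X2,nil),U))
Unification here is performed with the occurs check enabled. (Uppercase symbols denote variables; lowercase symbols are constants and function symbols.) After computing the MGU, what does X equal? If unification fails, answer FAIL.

op(nil,zero)

Decompose op/2: cons(X,Y2) = cons(M,zero),  cons(X2,Q) = cons(1,cons(B,unit)).
Decompose cons/2: X = M,  Y2 = zero.
Bind X := M; no other remaining equation mentions X.
Bind Y2 := zero; substituting into the one remaining equation that mentions Y2 gives: cons(q(op(X1,M)),op(X1,B)) = cons(q(op(U,op(nil,zero))),op(op(X2,nil),U)).
Decompose cons/2: X2 = 1,  Q = cons(B,unit).
Bind X2 := 1; substituting into the one remaining equation that mentions X2 gives: cons(q(op(X1,M)),op(X1,B)) = cons(q(op(U,op(nil,zero))),op(op(1,nil),U)).
Bind Q := cons(B,unit); no other remaining equation mentions Q.
Decompose cons/2: q(op(X1,M)) = q(op(U,op(nil,zero))),  op(X1,B) = op(op(1,nil),U).
Decompose q/1: op(X1,M) = op(U,op(nil,zero)).
Decompose op/2: X1 = U,  M = op(nil,zero).
Bind X1 := U; substituting into the one remaining equation that mentions X1 gives: op(U,B) = op(op(1,nil),U).
Bind M := op(nil,zero); no other remaining equation mentions M. Substituting into the earlier binding gives X := op(nil,zero).
Decompose op/2: U = op(1,nil),  B = U.
Bind U := op(1,nil); substituting into the remaining equation gives: B = op(1,nil). Substituting into the earlier binding gives X1 := op(1,nil).
Bind B := op(1,nil). Substituting into the earlier binding gives Q := cons(op(1,nil),unit).
MGU = { X ↦ op(nil,zero), Y2 ↦ zero, X2 ↦ 1, Q ↦ cons(op(1,nil),unit), X1 ↦ op(1,nil), M ↦ op(nil,zero), U ↦ op(1,nil), B ↦ op(1,nil) }, so X ↦ op(nil,zero).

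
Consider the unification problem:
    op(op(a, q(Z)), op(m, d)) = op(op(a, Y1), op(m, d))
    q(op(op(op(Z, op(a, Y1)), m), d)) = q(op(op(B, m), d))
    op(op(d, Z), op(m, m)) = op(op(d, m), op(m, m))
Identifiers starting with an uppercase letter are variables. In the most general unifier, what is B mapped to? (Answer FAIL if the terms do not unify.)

Decompose op/2: op(a, q(Z)) = op(a, Y1),  op(m, d) = op(m, d).
Decompose op/2: a = a,  q(Z) = Y1.
Delete trivial equation a = a.
Bind Y1 := q(Z); substituting into the one remaining equation that mentions Y1 gives: q(op(op(op(Z, op(a, q(Z))), m), d)) = q(op(op(B, m), d)).
Delete trivial equation op(m, d) = op(m, d).
Decompose q/1: op(op(op(Z, op(a, q(Z))), m), d) = op(op(B, m), d).
Decompose op/2: op(op(Z, op(a, q(Z))), m) = op(B, m),  d = d.
Decompose op/2: op(Z, op(a, q(Z))) = B,  m = m.
Bind B := op(Z, op(a, q(Z))); no other remaining equation mentions B.
Delete trivial equation m = m.
Delete trivial equation d = d.
Decompose op/2: op(d, Z) = op(d, m),  op(m, m) = op(m, m).
Decompose op/2: d = d,  Z = m.
Delete trivial equation d = d.
Bind Z := m; no other remaining equation mentions Z. Substituting into the earlier bindings gives Y1 := q(m), B := op(m, op(a, q(m))).
Delete trivial equation op(m, m) = op(m, m).
MGU = { Y1 -> q(m), B -> op(m, op(a, q(m))), Z -> m }, so B -> op(m, op(a, q(m))).

op(m, op(a, q(m)))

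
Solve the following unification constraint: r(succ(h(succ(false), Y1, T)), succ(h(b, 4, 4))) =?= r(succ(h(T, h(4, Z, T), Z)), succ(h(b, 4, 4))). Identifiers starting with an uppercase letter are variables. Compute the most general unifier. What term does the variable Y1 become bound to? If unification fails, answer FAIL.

h(4, succ(false), succ(false))

Decompose r/2: succ(h(succ(false), Y1, T)) =?= succ(h(T, h(4, Z, T), Z)),  succ(h(b, 4, 4)) =?= succ(h(b, 4, 4)).
Decompose succ/1: h(succ(false), Y1, T) =?= h(T, h(4, Z, T), Z).
Decompose h/3: succ(false) =?= T,  Y1 =?= h(4, Z, T),  T =?= Z.
Bind T := succ(false); substituting into the 2 remaining equations that mention T gives: Y1 =?= h(4, Z, succ(false)),  succ(false) =?= Z.
Bind Y1 := h(4, Z, succ(false)); no other remaining equation mentions Y1.
Bind Z := succ(false); no other remaining equation mentions Z. Substituting into the earlier binding gives Y1 := h(4, succ(false), succ(false)).
Delete trivial equation succ(h(b, 4, 4)) =?= succ(h(b, 4, 4)).
MGU = { T ↦ succ(false), Y1 ↦ h(4, succ(false), succ(false)), Z ↦ succ(false) }, so Y1 ↦ h(4, succ(false), succ(false)).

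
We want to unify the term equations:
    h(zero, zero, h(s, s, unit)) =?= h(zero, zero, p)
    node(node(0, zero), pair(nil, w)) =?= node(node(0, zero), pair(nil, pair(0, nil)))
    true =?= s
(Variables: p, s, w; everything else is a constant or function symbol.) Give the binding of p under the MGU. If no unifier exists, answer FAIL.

h(true, true, unit)

Decompose h/3: zero =?= zero,  zero =?= zero,  h(s, s, unit) =?= p.
Delete trivial equation zero =?= zero.
Delete trivial equation zero =?= zero.
Bind p := h(s, s, unit); no other remaining equation mentions p.
Decompose node/2: node(0, zero) =?= node(0, zero),  pair(nil, w) =?= pair(nil, pair(0, nil)).
Delete trivial equation node(0, zero) =?= node(0, zero).
Decompose pair/2: nil =?= nil,  w =?= pair(0, nil).
Delete trivial equation nil =?= nil.
Bind w := pair(0, nil); no other remaining equation mentions w.
Bind s := true. Substituting into the earlier binding gives p := h(true, true, unit).
MGU = { p ↦ h(true, true, unit), w ↦ pair(0, nil), s ↦ true }, so p ↦ h(true, true, unit).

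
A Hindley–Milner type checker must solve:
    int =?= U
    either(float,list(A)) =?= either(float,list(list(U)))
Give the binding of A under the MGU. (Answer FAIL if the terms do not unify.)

list(int)

Bind U := int; substituting into the remaining equation gives: either(float,list(A)) =?= either(float,list(list(int))).
Decompose either/2: float =?= float,  list(A) =?= list(list(int)).
Delete trivial equation float =?= float.
Decompose list/1: A =?= list(int).
Bind A := list(int).
MGU = { U ↦ int, A ↦ list(int) }, so A ↦ list(int).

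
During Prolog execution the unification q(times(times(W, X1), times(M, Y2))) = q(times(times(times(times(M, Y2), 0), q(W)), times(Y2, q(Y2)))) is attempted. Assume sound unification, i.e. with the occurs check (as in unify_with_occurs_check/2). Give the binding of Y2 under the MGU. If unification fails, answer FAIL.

FAIL

Decompose q/1: times(times(W, X1), times(M, Y2)) = times(times(times(times(M, Y2), 0), q(W)), times(Y2, q(Y2))).
Decompose times/2: times(W, X1) = times(times(times(M, Y2), 0), q(W)),  times(M, Y2) = times(Y2, q(Y2)).
Decompose times/2: W = times(times(M, Y2), 0),  X1 = q(W).
Bind W := times(times(M, Y2), 0); substituting into the one remaining equation that mentions W gives: X1 = q(times(times(M, Y2), 0)).
Bind X1 := q(times(times(M, Y2), 0)); no other remaining equation mentions X1.
Decompose times/2: M = Y2,  Y2 = q(Y2).
Bind M := Y2; no other remaining equation mentions M. Substituting into the earlier bindings gives W := times(times(Y2, Y2), 0), X1 := q(times(times(Y2, Y2), 0)).
Occurs check fails: Y2 occurs in q(Y2); the equation Y2 = q(Y2) has no finite solution.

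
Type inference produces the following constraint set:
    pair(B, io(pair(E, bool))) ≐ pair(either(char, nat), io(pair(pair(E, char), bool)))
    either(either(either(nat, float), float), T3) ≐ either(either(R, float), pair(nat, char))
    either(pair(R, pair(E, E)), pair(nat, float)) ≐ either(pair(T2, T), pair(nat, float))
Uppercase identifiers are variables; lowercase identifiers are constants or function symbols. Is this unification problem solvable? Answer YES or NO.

Decompose pair/2: B ≐ either(char, nat),  io(pair(E, bool)) ≐ io(pair(pair(E, char), bool)).
Bind B := either(char, nat); no other remaining equation mentions B.
Decompose io/1: pair(E, bool) ≐ pair(pair(E, char), bool).
Decompose pair/2: E ≐ pair(E, char),  bool ≐ bool.
Occurs check fails: E occurs in pair(E, char); the equation E ≐ pair(E, char) has no finite solution.

NO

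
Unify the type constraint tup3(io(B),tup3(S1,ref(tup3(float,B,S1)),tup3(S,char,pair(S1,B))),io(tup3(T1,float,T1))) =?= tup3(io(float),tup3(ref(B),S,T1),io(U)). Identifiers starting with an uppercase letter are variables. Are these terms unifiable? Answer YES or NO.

Decompose tup3/3: io(B) =?= io(float),  tup3(S1,ref(tup3(float,B,S1)),tup3(S,char,pair(S1,B))) =?= tup3(ref(B),S,T1),  io(tup3(T1,float,T1)) =?= io(U).
Decompose io/1: B =?= float.
Bind B := float; substituting into the one remaining equation that mentions B gives: tup3(S1,ref(tup3(float,float,S1)),tup3(S,char,pair(S1,float))) =?= tup3(ref(float),S,T1).
Decompose tup3/3: S1 =?= ref(float),  ref(tup3(float,float,S1)) =?= S,  tup3(S,char,pair(S1,float)) =?= T1.
Bind S1 := ref(float); substituting into the 2 remaining equations that mention S1 gives: ref(tup3(float,float,ref(float))) =?= S,  tup3(S,char,pair(ref(float),float)) =?= T1.
Bind S := ref(tup3(float,float,ref(float))); substituting into the one remaining equation that mentions S gives: tup3(ref(tup3(float,float,ref(float))),char,pair(ref(float),float)) =?= T1.
Bind T1 := tup3(ref(tup3(float,float,ref(float))),char,pair(ref(float),float)); substituting into the remaining equation gives: io(tup3(tup3(ref(tup3(float,float,ref(float))),char,pair(ref(float),float)),float,tup3(ref(tup3(float,float,ref(float))),char,pair(ref(float),float)))) =?= io(U).
Decompose io/1: tup3(tup3(ref(tup3(float,float,ref(float))),char,pair(ref(float),float)),float,tup3(ref(tup3(float,float,ref(float))),char,pair(ref(float),float))) =?= U.
Bind U := tup3(tup3(ref(tup3(float,float,ref(float))),char,pair(ref(float),float)),float,tup3(ref(tup3(float,float,ref(float))),char,pair(ref(float),float))).
No equations remain and no clash or occurs-check failure arose, so a unifier exists.

YES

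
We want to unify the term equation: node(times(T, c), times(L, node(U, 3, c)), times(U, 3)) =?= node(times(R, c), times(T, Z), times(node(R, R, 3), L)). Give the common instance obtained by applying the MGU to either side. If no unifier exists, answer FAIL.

Decompose node/3: times(T, c) =?= times(R, c),  times(L, node(U, 3, c)) =?= times(T, Z),  times(U, 3) =?= times(node(R, R, 3), L).
Decompose times/2: T =?= R,  c =?= c.
Bind T := R; substituting into the one remaining equation that mentions T gives: times(L, node(U, 3, c)) =?= times(R, Z).
Delete trivial equation c =?= c.
Decompose times/2: L =?= R,  node(U, 3, c) =?= Z.
Bind L := R; substituting into the one remaining equation that mentions L gives: times(U, 3) =?= times(node(R, R, 3), R).
Bind Z := node(U, 3, c); no other remaining equation mentions Z.
Decompose times/2: U =?= node(R, R, 3),  3 =?= R.
Bind U := node(R, R, 3); no other remaining equation mentions U. Substituting into the earlier binding gives Z := node(node(R, R, 3), 3, c).
Bind R := 3. Substituting into the earlier bindings gives T := 3, L := 3, Z := node(node(3, 3, 3), 3, c), U := node(3, 3, 3).
Applying the MGU to either side gives node(times(3, c), times(3, node(node(3, 3, 3), 3, c)), times(node(3, 3, 3), 3)).

node(times(3, c), times(3, node(node(3, 3, 3), 3, c)), times(node(3, 3, 3), 3))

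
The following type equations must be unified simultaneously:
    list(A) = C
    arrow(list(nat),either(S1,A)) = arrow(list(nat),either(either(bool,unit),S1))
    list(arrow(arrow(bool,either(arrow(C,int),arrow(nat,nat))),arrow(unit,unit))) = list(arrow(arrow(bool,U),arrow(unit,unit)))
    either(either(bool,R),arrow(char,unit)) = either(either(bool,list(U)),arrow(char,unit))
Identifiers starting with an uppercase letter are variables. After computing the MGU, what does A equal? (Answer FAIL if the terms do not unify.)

either(bool,unit)

Bind C := list(A); substituting into the one remaining equation that mentions C gives: list(arrow(arrow(bool,either(arrow(list(A),int),arrow(nat,nat))),arrow(unit,unit))) = list(arrow(arrow(bool,U),arrow(unit,unit))).
Decompose arrow/2: list(nat) = list(nat),  either(S1,A) = either(either(bool,unit),S1).
Delete trivial equation list(nat) = list(nat).
Decompose either/2: S1 = either(bool,unit),  A = S1.
Bind S1 := either(bool,unit); substituting into the one remaining equation that mentions S1 gives: A = either(bool,unit).
Bind A := either(bool,unit); substituting into the one remaining equation that mentions A gives: list(arrow(arrow(bool,either(arrow(list(either(bool,unit)),int),arrow(nat,nat))),arrow(unit,unit))) = list(arrow(arrow(bool,U),arrow(unit,unit))). Substituting into the earlier binding gives C := list(either(bool,unit)).
Decompose list/1: arrow(arrow(bool,either(arrow(list(either(bool,unit)),int),arrow(nat,nat))),arrow(unit,unit)) = arrow(arrow(bool,U),arrow(unit,unit)).
Decompose arrow/2: arrow(bool,either(arrow(list(either(bool,unit)),int),arrow(nat,nat))) = arrow(bool,U),  arrow(unit,unit) = arrow(unit,unit).
Decompose arrow/2: bool = bool,  either(arrow(list(either(bool,unit)),int),arrow(nat,nat)) = U.
Delete trivial equation bool = bool.
Bind U := either(arrow(list(either(bool,unit)),int),arrow(nat,nat)); substituting into the one remaining equation that mentions U gives: either(either(bool,R),arrow(char,unit)) = either(either(bool,list(either(arrow(list(either(bool,unit)),int),arrow(nat,nat)))),arrow(char,unit)).
Delete trivial equation arrow(unit,unit) = arrow(unit,unit).
Decompose either/2: either(bool,R) = either(bool,list(either(arrow(list(either(bool,unit)),int),arrow(nat,nat)))),  arrow(char,unit) = arrow(char,unit).
Decompose either/2: bool = bool,  R = list(either(arrow(list(either(bool,unit)),int),arrow(nat,nat))).
Delete trivial equation bool = bool.
Bind R := list(either(arrow(list(either(bool,unit)),int),arrow(nat,nat))); no other remaining equation mentions R.
Delete trivial equation arrow(char,unit) = arrow(char,unit).
MGU = { C -> list(either(bool,unit)), S1 -> either(bool,unit), A -> either(bool,unit), U -> either(arrow(list(either(bool,unit)),int),arrow(nat,nat)), R -> list(either(arrow(list(either(bool,unit)),int),arrow(nat,nat))) }, so A -> either(bool,unit).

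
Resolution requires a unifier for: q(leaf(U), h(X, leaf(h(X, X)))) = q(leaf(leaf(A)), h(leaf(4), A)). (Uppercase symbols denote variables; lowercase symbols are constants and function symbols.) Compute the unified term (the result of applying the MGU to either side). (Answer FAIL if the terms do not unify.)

Decompose q/2: leaf(U) = leaf(leaf(A)),  h(X, leaf(h(X, X))) = h(leaf(4), A).
Decompose leaf/1: U = leaf(A).
Bind U := leaf(A); no other remaining equation mentions U.
Decompose h/2: X = leaf(4),  leaf(h(X, X)) = A.
Bind X := leaf(4); substituting into the remaining equation gives: leaf(h(leaf(4), leaf(4))) = A.
Bind A := leaf(h(leaf(4), leaf(4))). Substituting into the earlier binding gives U := leaf(leaf(h(leaf(4), leaf(4)))).
Applying the MGU to either side gives q(leaf(leaf(leaf(h(leaf(4), leaf(4))))), h(leaf(4), leaf(h(leaf(4), leaf(4))))).

q(leaf(leaf(leaf(h(leaf(4), leaf(4))))), h(leaf(4), leaf(h(leaf(4), leaf(4)))))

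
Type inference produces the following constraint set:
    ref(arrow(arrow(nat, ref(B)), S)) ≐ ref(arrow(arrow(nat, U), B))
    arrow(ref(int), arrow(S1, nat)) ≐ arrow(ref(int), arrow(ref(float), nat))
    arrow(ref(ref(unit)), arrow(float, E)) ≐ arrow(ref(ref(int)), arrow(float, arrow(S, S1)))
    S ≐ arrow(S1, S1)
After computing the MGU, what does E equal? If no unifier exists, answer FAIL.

Decompose ref/1: arrow(arrow(nat, ref(B)), S) ≐ arrow(arrow(nat, U), B).
Decompose arrow/2: arrow(nat, ref(B)) ≐ arrow(nat, U),  S ≐ B.
Decompose arrow/2: nat ≐ nat,  ref(B) ≐ U.
Delete trivial equation nat ≐ nat.
Bind U := ref(B); no other remaining equation mentions U.
Bind S := B; substituting into the 2 remaining equations that mention S gives: arrow(ref(ref(unit)), arrow(float, E)) ≐ arrow(ref(ref(int)), arrow(float, arrow(B, S1))),  B ≐ arrow(S1, S1).
Decompose arrow/2: ref(int) ≐ ref(int),  arrow(S1, nat) ≐ arrow(ref(float), nat).
Delete trivial equation ref(int) ≐ ref(int).
Decompose arrow/2: S1 ≐ ref(float),  nat ≐ nat.
Bind S1 := ref(float); substituting into the 2 remaining equations that mention S1 gives: arrow(ref(ref(unit)), arrow(float, E)) ≐ arrow(ref(ref(int)), arrow(float, arrow(B, ref(float)))),  B ≐ arrow(ref(float), ref(float)).
Delete trivial equation nat ≐ nat.
Decompose arrow/2: ref(ref(unit)) ≐ ref(ref(int)),  arrow(float, E) ≐ arrow(float, arrow(B, ref(float))).
Decompose ref/1: ref(unit) ≐ ref(int).
Decompose ref/1: unit ≐ int.
Clash: constants unit and int differ; no unifier exists.

FAIL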